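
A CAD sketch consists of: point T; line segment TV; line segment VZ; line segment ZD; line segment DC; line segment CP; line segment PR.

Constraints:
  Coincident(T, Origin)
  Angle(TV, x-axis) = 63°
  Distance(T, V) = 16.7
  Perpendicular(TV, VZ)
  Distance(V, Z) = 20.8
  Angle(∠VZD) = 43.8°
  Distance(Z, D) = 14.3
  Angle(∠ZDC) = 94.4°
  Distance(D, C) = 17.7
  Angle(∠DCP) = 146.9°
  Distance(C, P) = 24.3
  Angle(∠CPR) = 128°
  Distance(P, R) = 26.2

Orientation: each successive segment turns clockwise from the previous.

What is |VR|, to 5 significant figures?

46.793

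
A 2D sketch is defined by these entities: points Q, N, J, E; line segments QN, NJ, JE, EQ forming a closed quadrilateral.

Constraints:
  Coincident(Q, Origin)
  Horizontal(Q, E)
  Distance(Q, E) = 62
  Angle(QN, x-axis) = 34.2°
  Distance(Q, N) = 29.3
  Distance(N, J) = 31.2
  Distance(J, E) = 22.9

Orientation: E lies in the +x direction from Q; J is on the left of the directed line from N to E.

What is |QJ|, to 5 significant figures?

59.138

Q is at the origin; Q and E share the same y with |QE| = 62.0 and E in +x, so E = (62.0, 0). QN runs at 34.2° with |QN| = 29.3, so N = (24.233, 16.469). J is determined by |NJ| = 31.2 and |JE| = 22.9 together: it lies at the intersection of circle(N, 31.2) and circle(E, 22.9). With |NE| = 41.201, the foot of the radical line on NE is 26.050 from N and the perpendicular offset is √(31.2² − 26.050²) = 17.171. Taking the left-of-NE solution: J = (54.975, 21.796).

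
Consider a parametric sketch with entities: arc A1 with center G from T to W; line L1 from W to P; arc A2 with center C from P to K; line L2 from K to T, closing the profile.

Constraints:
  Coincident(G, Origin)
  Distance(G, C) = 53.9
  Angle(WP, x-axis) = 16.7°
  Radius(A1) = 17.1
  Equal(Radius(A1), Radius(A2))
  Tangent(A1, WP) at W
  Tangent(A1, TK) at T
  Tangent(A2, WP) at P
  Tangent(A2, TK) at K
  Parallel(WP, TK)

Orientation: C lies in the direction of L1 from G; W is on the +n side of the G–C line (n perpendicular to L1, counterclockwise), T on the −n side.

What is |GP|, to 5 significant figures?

56.548

The slot axis is L1's direction at 16.7°, so u = (cos 16.7°, sin 16.7°) = (0.95782, 0.28736) and n = (−sin 16.7°, cos 16.7°) = (-0.28736, 0.95782). G is at the origin and C lies 53.9 along u from G, so C = 53.9·u = (51.627, 15.489). Tangency of A1 to both parallel lines with radius 17.1 puts W and T at G ± 17.1·n: W = (-4.9139, 16.379), T = (4.9139, -16.379). Equal radii place P and K the same way about C: P = C + 17.1·n = (46.713, 31.867), K = C − 17.1·n = (56.540, -0.89003). Then |GP| = |P − G| = 56.548.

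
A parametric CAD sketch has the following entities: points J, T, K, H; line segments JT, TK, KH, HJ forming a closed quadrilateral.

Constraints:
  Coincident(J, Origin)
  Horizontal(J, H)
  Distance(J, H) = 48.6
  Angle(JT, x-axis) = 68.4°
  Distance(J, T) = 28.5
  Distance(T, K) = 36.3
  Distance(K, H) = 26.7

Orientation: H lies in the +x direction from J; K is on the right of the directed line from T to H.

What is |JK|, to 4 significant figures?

24.21

Checks: |TK| = 36.30 ✓; |KH| = 26.70 ✓.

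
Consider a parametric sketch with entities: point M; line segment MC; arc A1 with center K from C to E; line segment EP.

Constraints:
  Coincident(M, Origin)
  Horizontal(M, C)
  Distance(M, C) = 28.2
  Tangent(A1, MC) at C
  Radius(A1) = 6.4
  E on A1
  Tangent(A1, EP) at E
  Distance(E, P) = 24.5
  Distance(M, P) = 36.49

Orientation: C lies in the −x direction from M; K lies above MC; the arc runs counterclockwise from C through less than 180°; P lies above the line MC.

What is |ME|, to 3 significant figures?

22.6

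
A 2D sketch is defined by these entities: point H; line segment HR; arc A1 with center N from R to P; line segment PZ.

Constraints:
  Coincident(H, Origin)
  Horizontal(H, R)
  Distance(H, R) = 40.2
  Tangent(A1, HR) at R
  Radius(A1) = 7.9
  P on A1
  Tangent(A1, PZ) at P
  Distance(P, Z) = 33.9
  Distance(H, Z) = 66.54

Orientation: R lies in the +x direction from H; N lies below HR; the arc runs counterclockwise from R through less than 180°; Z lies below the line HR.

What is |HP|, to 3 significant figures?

35.9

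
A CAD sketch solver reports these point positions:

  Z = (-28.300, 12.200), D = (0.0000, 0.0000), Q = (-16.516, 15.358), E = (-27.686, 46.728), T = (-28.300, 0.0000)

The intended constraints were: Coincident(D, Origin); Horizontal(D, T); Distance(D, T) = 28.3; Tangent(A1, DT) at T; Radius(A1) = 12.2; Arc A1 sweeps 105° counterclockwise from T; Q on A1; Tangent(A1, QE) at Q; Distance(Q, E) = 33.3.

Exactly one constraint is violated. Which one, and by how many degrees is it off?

Tangent(A1, QE) at Q — off by 4.60°.

D = (0.00, 0.00) ✓; D.y = 0.00, T.y = 0.00 ✓; |DT| = 28.30 ✓; ∠(ZT, TD) = 90.00° ✓; |ZT| = 12.20 ✓; bearing(Z→Q) − bearing(Z→T) = 105.0° ✓; |ZQ| = 12.20 ✓; ∠(ZQ, QE) = 85.40° ✗; |QE| = 33.30 ✓.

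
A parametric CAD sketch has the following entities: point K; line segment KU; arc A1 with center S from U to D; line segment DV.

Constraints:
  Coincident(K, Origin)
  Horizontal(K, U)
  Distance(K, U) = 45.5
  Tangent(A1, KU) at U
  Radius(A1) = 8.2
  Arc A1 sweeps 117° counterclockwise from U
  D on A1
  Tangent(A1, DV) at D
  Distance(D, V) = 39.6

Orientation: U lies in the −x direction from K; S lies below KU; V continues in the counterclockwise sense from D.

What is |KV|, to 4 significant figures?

58.66

On A1, U sits at bearing 90° from S; a 117° counterclockwise sweep puts D at bearing 207°, so D = S + 8.2·(cos 207°, sin 207°) = (-52.81, -11.92). Since A1 is tangent to DV there, SD ⟂ DV, so DV runs along (−sin 207°, cos 207°); with |DV| = 39.6, V = (-34.83, -47.21). Then |KV| = |V − K| = 58.66.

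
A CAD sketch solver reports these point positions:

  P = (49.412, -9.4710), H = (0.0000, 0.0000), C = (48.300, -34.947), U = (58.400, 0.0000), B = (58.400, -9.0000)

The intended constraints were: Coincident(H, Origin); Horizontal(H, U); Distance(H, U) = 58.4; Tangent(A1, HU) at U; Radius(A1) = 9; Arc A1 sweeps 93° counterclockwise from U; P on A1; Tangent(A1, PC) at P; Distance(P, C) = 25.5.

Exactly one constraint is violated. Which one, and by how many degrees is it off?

Tangent(A1, PC) at P — off by 5.50°.

H = (0.00, 0.00) ✓; H.y = 0.00, U.y = 0.00 ✓; |HU| = 58.40 ✓; ∠(BU, UH) = 90.00° ✓; |BU| = 9.000 ✓; bearing(B→P) − bearing(B→U) = 93.00° ✓; |BP| = 9.000 ✓; ∠(BP, PC) = 95.50° ✗; |PC| = 25.50 ✓.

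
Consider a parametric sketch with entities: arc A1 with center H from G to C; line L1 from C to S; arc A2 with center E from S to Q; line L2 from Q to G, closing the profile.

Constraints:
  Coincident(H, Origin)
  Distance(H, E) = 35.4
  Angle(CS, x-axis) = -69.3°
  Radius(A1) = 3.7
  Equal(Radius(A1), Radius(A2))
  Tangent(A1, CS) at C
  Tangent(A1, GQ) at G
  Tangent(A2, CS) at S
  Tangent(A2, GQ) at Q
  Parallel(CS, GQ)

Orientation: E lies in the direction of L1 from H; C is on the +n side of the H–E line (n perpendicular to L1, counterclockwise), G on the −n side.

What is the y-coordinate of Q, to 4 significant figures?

-34.42

Tangency of A1 to both parallel lines with radius 3.7 puts C and G at H ± 3.7·n: C = (3.461, 1.308), G = (-3.461, -1.308). Equal radii place S and Q the same way about E: S = E + 3.7·n = (15.97, -31.81), Q = E − 3.7·n = (9.052, -34.42). So Q.y = -34.42.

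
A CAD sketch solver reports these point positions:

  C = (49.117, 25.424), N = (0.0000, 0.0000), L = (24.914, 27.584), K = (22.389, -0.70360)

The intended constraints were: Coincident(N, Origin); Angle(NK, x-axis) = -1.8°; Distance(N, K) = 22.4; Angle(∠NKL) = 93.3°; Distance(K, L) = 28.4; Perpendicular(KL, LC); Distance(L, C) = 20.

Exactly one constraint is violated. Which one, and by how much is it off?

Distance(L, C) = 20 — off by 4.30.

N = (0.00, 0.00) ✓; NK at -1.800° ✓; |NK| = 22.40 ✓; ∠NKL = 93.30° ✓; |KL| = 28.40 ✓; ∠(KL, LC) = 90.00° ✓; |LC| = 24.30 ✗.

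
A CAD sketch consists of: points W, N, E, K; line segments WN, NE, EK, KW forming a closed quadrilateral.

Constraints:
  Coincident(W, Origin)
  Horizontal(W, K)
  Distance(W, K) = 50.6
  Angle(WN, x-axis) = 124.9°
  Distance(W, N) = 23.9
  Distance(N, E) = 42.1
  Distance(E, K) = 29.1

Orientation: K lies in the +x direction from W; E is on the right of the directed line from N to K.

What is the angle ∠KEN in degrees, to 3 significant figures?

141°

W is at the origin; WK is horizontal with |WK| = 50.6 and K in +x, so K = (50.6, 0). WN runs at 124.9° with |WN| = 23.9, so N = (-13.7, 19.6). E is determined by |NE| = 42.1 and |EK| = 29.1 together: it lies at the intersection of circle(N, 42.1) and circle(K, 29.1). With |NK| = 67.2, the foot of the radical line on NK is 40.5 from N and the perpendicular offset is √(42.1² − 40.5²) = 11.5. Taking the right-of-NK solution: E = (21.7, -3.25).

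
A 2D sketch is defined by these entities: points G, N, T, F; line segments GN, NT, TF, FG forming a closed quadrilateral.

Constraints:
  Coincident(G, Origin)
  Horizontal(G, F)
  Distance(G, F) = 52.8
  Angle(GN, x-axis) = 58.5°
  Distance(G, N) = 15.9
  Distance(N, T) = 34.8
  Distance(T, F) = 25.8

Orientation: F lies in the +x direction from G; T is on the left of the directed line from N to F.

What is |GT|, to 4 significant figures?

47.78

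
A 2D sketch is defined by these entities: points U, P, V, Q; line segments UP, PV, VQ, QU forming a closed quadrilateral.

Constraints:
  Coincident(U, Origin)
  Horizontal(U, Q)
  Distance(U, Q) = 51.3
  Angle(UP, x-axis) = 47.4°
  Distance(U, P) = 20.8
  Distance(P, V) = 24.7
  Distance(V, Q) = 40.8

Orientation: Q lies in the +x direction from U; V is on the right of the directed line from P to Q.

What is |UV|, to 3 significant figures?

14.8

Checks: |PV| = 24.70 ✓; |VQ| = 40.80 ✓.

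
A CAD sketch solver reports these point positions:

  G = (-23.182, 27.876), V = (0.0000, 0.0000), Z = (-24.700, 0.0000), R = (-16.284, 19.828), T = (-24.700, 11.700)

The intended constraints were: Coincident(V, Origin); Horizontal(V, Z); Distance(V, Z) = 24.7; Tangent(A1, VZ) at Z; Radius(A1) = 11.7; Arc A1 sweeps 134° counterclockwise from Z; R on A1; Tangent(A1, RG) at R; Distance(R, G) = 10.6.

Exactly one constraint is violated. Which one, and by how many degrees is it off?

Tangent(A1, RG) at R — off by 3.40°.

V = (0.00, 0.00) ✓; V.y = 0.00, Z.y = 0.00 ✓; |VZ| = 24.70 ✓; ∠(TZ, ZV) = 90.00° ✓; |TZ| = 11.70 ✓; bearing(T→R) − bearing(T→Z) = 134.0° ✓; |TR| = 11.70 ✓; ∠(TR, RG) = 93.40° ✗; |RG| = 10.60 ✓.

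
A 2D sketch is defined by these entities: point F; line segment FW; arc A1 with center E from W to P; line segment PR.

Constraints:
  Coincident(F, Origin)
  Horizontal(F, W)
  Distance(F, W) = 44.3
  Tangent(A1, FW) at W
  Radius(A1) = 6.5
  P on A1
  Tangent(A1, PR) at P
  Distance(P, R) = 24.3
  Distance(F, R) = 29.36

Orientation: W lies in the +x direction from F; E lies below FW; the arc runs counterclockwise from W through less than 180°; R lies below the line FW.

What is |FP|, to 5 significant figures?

39.779

Checks: |EW| = 6.500 ✓; |EP| = 6.500 ✓; ∠(EP, PR) = 90.00° ✓; |PR| = 24.30 ✓; |FR| = 29.36 ✓.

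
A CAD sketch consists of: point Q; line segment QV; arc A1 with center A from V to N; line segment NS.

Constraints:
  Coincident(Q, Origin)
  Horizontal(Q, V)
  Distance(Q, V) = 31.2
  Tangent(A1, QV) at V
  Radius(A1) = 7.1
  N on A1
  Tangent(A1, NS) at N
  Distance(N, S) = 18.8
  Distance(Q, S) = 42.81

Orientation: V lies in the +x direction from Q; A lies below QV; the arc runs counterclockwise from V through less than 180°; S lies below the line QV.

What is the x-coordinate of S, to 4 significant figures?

33.14

Q is at the origin; QV is horizontal with |QV| = 31.2 and V on the +x side, so V = (31.20, 0.000). Since A1 is tangent to QV there, AV ⟂ QV, so A = V + (0, -7.1) = (31.20, -7.100). Since AN ⟂ NS (tangency), |AS| = √(7.1² + 18.8²) = 20.10 regardless of where N sits on A1. So S lies on both circle(Q, 42.81) and circle(A, 20.10); the below-QV intersection is S = (33.14, -27.10). N is the foot of the tangent from S: N = (24.83, -10.24).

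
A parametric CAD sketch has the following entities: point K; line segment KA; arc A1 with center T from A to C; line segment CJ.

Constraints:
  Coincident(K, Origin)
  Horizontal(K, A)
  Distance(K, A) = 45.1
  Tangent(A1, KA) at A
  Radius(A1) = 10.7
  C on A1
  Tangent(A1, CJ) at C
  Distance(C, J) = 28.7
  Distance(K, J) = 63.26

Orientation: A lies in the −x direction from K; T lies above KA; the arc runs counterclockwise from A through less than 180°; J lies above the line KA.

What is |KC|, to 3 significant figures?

38.7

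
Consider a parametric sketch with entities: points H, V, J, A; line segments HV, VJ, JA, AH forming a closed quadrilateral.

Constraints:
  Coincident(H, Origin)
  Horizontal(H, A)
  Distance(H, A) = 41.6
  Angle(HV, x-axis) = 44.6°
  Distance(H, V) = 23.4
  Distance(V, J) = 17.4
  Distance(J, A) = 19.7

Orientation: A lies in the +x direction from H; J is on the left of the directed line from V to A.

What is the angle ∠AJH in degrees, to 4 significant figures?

84.64°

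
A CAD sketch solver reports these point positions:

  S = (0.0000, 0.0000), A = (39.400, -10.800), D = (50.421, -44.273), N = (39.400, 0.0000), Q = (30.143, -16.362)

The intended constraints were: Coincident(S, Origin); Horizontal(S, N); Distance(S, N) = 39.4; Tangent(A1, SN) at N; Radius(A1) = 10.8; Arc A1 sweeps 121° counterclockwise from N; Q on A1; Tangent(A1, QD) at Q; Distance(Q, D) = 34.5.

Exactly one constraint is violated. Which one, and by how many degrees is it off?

Tangent(A1, QD) at Q — off by 5.00°.

S = (0.00, 0.00) ✓; S.y = 0.00, N.y = 0.00 ✓; |SN| = 39.40 ✓; ∠(AN, NS) = 90.00° ✓; |AN| = 10.80 ✓; bearing(A→Q) − bearing(A→N) = 121.0° ✓; |AQ| = 10.80 ✓; ∠(AQ, QD) = 85.00° ✗; |QD| = 34.50 ✓.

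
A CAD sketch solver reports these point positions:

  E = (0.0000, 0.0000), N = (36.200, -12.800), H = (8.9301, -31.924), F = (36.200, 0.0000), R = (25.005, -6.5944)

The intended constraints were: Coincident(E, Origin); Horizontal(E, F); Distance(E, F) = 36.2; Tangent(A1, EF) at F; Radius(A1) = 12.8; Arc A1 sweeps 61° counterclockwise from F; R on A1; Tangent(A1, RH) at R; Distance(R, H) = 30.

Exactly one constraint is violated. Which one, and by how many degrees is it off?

Tangent(A1, RH) at R — off by 3.40°.

E = (0.00, 0.00) ✓; E.y = 0.00, F.y = 0.00 ✓; |EF| = 36.20 ✓; ∠(NF, FE) = 90.00° ✓; |NF| = 12.80 ✓; bearing(N→R) − bearing(N→F) = 61.00° ✓; |NR| = 12.80 ✓; ∠(NR, RH) = 93.40° ✗; |RH| = 30.00 ✓.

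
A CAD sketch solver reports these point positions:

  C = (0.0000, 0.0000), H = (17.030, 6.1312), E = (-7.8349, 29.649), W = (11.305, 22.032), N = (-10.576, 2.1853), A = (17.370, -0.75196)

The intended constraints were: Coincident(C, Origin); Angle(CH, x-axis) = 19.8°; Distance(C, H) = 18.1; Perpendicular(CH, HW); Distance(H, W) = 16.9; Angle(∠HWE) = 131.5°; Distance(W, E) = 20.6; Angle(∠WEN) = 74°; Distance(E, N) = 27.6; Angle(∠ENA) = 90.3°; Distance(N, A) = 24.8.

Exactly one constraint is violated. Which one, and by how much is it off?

Distance(N, A) = 24.8 — off by 3.30.

C = (0.00, 0.00) ✓; CH at 19.80° ✓; |CH| = 18.10 ✓; ∠(CH, HW) = 90.00° ✓; |HW| = 16.90 ✓; ∠HWE = 131.5° ✓; |WE| = 20.60 ✓; ∠WEN = 74.00° ✓; |EN| = 27.60 ✓; ∠ENA = 90.30° ✓; |NA| = 28.10 ✗.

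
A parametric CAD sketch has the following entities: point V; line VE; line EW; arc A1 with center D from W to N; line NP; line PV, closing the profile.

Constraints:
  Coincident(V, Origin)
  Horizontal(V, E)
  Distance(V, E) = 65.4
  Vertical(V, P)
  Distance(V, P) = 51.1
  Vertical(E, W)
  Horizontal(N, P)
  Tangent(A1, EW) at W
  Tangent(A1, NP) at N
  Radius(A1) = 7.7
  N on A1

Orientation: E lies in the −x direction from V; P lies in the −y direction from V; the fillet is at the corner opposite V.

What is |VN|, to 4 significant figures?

77.07

The virtual corner opposite V is at (-65.40, -51.10). The tangent condition forces DW to be normal to EW and A1 meets NP tangentially, so DN is at right angles to NP, with radius 7.7, so the center D sits 7.7 in from both sides at D = (-57.70, -43.40). That places the tangent points at W = (-65.40, -43.40) on EW and N = (-57.70, -51.10) on NP. Then |VN| = |N − V| = 77.07.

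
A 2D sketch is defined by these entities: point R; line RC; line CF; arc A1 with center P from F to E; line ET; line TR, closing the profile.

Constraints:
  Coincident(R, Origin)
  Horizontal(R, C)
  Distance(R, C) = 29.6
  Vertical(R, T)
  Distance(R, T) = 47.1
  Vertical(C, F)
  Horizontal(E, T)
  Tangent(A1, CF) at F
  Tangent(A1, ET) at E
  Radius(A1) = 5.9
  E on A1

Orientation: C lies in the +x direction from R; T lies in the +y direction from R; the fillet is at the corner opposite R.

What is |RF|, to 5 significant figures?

50.731

R is at the origin; RC is horizontal with |RC| = 29.6 and C on the +x side, so C = (29.600, 0.0000). RT is vertical with |RT| = 47.1 and T on the +y side, so T = (0.0000, 47.100). The virtual corner opposite R is at (29.600, 47.100). Since A1 is tangent to CF there, PF ⟂ CF and the tangent condition forces PE to be normal to ET, with radius 5.9, so the center P sits 5.9 in from both sides at P = (23.700, 41.200). That places the tangent points at F = (29.600, 41.200) on CF and E = (23.700, 47.100) on ET. Then |RF| = |F − R| = 50.731.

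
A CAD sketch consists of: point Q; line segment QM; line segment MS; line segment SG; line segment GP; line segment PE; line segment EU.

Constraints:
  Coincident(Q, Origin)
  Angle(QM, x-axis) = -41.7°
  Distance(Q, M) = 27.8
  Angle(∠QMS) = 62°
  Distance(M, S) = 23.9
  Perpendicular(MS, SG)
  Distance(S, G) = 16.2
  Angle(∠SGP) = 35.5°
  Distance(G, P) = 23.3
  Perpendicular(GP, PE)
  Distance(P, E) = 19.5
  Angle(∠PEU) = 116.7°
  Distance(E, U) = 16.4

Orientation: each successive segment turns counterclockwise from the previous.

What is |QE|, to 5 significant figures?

40.829

Q is at the origin; QM runs at -41.7° with length 27.8, so M = (20.757, -18.493). ∠QMS = 62.0° gives MS at 76.300° from the x-axis; with |MS| = 23.9, S = (26.417, 4.7266). MS is perpendicular to SG, so SG runs at 166.30°; with |SG| = 16.2, G = (10.678, 8.5634). ∠SGP = 35.5° gives GP at -49.200° from the x-axis; with |GP| = 23.3, P = (25.903, -9.0746). GP is perpendicular to PE, so PE runs at 40.800°; with |PE| = 19.5, E = (40.664, 3.6671). Then |QE| = |E − Q| = 40.829.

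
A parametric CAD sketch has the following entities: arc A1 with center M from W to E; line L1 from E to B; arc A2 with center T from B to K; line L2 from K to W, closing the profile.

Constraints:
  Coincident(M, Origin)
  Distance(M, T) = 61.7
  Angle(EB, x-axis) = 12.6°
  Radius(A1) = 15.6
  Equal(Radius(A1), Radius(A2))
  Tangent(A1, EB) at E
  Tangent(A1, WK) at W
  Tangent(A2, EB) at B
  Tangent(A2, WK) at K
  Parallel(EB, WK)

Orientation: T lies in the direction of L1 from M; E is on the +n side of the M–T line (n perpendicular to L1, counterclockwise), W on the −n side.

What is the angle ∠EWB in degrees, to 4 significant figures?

63.18°

Tangency of A1 to both parallel lines with radius 15.6 puts E and W at M ± 15.6·n: E = (-3.403, 15.22), W = (3.403, -15.22). Equal radii place B and K the same way about T: B = T + 15.6·n = (56.81, 28.68), K = T − 15.6·n = (63.62, -1.765). Then cos ∠EWB = WE·WB / (|WE||WB|), giving 63.18°.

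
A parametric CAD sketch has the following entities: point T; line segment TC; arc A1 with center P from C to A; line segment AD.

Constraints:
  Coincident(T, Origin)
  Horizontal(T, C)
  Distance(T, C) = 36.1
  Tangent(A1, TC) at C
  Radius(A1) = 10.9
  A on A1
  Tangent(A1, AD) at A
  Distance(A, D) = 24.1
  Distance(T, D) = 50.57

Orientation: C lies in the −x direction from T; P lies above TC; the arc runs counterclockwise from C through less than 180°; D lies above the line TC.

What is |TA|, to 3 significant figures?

29.7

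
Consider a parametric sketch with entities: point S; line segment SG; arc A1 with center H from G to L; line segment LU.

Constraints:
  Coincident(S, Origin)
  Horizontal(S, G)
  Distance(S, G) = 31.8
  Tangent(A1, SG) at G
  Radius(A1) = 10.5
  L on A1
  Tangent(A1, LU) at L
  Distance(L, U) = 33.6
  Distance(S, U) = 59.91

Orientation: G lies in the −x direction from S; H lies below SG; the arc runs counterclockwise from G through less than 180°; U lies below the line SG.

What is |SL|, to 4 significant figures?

43.75

S is at the origin; SG is horizontal with |SG| = 31.8 and G on the −x side, so G = (-31.80, 0.000). Since A1 is tangent to SG there, HG ⟂ SG, so H = G + (0, -10.5) = (-31.80, -10.50). Since HL ⟂ LU (tangency), |HU| = √(10.5² + 33.6²) = 35.20 regardless of where L sits on A1. So U lies on both circle(S, 59.91) and circle(H, 35.20); the below-SG intersection is U = (-39.80, -44.78). L is the foot of the tangent from U: L = (-42.27, -11.27).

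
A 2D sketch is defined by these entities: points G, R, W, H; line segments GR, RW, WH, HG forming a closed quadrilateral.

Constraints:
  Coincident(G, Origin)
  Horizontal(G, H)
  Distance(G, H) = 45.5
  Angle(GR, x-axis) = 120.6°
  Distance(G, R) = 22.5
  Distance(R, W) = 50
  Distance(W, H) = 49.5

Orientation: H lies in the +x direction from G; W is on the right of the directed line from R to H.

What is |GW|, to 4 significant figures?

28.35

Checks: |RW| = 50.00 ✓; |WH| = 49.50 ✓.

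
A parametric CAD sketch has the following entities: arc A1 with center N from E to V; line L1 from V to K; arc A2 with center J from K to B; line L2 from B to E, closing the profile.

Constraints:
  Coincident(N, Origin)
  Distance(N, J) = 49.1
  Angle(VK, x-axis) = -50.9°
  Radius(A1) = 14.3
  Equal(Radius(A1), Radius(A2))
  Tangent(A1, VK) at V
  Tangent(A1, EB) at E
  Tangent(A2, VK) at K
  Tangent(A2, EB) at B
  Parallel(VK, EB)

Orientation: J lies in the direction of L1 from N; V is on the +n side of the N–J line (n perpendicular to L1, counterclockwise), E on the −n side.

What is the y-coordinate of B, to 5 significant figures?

-47.123

The slot axis is L1's direction at -50.9°, so u = (cos -50.9°, sin -50.9°) = (0.63068, -0.77605) and n = (−sin -50.9°, cos -50.9°) = (0.77605, 0.63068). N is at the origin and J lies 49.1 along u from N, so J = 49.1·u = (30.966, -38.104). Tangency of A1 to both parallel lines with radius 14.3 puts V and E at N ± 14.3·n: V = (11.097, 9.0187), E = (-11.097, -9.0187). Equal radii place K and B the same way about J: K = J + 14.3·n = (42.064, -29.085), B = J − 14.3·n = (19.869, -47.123). So B.y = -47.123.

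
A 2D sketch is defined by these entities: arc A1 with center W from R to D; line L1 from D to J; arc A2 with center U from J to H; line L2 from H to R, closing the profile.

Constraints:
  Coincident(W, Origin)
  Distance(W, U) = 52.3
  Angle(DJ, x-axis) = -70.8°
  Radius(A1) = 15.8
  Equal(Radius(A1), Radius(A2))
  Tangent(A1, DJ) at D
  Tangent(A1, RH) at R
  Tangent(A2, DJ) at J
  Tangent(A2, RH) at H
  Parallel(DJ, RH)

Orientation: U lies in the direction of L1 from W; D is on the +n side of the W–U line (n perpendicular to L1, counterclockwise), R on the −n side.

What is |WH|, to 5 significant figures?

54.635

The slot axis is L1's direction at -70.8°, so u = (cos -70.8°, sin -70.8°) = (0.32887, -0.94438) and n = (−sin -70.8°, cos -70.8°) = (0.94438, 0.32887). W is at the origin and U lies 52.3 along u from W, so U = 52.3·u = (17.200, -49.391). Tangency of A1 to both parallel lines with radius 15.8 puts D and R at W ± 15.8·n: D = (14.921, 5.1961), R = (-14.921, -5.1961). Equal radii place J and H the same way about U: J = U + 15.8·n = (32.121, -44.195), H = U − 15.8·n = (2.2786, -54.587). Then |WH| = |H − W| = 54.635.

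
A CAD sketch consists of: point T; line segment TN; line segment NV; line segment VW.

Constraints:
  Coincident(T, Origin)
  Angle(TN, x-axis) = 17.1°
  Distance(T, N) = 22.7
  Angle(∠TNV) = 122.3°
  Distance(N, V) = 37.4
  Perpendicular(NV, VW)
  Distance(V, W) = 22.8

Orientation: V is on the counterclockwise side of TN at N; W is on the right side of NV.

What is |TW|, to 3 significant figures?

64.9

∠TNV = 122.3°, so NV runs at 17.1° + (180° − 122.3°) = 74.8° from the x-axis; with |NV| = 37.4, V = N + 37.4·(cos 74.8°, sin 74.8°) = (31.5, 42.8). NV is perpendicular to VW; with |VW| = 22.8 on the right of NV, W = V + 22.8·(0.965, -0.262) = (53.5, 36.8). Then |TW| = |W − T| = 64.9.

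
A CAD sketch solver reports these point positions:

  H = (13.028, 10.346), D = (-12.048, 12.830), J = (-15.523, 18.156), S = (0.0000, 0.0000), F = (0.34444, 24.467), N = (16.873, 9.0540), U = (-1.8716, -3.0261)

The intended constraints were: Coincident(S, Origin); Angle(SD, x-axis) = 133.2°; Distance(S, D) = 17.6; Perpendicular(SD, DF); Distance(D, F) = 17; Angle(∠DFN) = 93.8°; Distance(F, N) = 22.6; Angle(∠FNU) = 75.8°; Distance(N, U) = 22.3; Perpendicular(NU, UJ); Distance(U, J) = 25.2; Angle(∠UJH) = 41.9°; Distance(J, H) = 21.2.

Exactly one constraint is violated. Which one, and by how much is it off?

Distance(J, H) = 21.2 — off by 8.40.

S = (0.00, 0.00) ✓; SD at 133.2° ✓; |SD| = 17.60 ✓; ∠(SD, DF) = 90.00° ✓; |DF| = 17.00 ✓; ∠DFN = 93.80° ✓; |FN| = 22.60 ✓; ∠FNU = 75.80° ✓; |NU| = 22.30 ✓; ∠(NU, UJ) = 90.00° ✓; |UJ| = 25.20 ✓; ∠UJH = 41.90° ✓; |JH| = 29.60 ✗.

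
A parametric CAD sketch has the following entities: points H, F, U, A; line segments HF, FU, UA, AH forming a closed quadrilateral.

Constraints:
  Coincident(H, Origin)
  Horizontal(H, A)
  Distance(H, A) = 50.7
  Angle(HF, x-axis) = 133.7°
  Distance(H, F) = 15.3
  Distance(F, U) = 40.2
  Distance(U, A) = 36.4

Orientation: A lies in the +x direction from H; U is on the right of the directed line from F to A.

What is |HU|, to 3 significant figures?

24.9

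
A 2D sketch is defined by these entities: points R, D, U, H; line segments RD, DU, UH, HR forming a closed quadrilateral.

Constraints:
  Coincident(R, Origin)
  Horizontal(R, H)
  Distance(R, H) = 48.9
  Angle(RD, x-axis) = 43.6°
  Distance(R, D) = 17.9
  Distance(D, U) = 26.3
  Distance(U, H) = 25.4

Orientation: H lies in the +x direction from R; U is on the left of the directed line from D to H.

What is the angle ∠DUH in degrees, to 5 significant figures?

94.594°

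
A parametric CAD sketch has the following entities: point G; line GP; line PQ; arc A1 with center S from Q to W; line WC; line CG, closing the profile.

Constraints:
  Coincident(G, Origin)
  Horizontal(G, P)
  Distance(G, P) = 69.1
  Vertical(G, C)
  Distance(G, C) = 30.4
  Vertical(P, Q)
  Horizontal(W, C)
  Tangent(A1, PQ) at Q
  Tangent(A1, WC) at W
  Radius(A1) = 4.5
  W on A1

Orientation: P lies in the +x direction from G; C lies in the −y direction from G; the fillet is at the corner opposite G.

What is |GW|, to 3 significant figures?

71.4

G is at the origin; G and P share the same y with |GP| = 69.1 and P on the +x side, so P = (69.1, 0.00). G and C share the same x with |GC| = 30.4 and C on the −y side, so C = (0.00, -30.4). The virtual corner opposite G is at (69.1, -30.4). The tangent condition forces SQ to be normal to PQ and the tangent condition forces SW to be normal to WC, with radius 4.5, so the center S sits 4.5 in from both sides at S = (64.6, -25.9). That places the tangent points at Q = (69.1, -25.9) on PQ and W = (64.6, -30.4) on WC. Then |GW| = |W − G| = 71.4.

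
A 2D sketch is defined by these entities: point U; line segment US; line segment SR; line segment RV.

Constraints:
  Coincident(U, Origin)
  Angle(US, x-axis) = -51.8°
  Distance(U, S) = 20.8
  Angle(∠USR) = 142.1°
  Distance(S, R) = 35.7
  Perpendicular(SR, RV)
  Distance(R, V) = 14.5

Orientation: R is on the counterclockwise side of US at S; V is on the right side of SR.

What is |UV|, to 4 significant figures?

58.82

∠USR = 142.1°, so SR runs at -51.8° + (180° − 142.1°) = -13.90° from the x-axis; with |SR| = 35.7, R = S + 35.7·(cos -13.90°, sin -13.90°) = (47.52, -24.92). The perpendicularity gives RV at right angles to SR; with |RV| = 14.5 on the right of SR, V = R + 14.5·(-0.2402, -0.9707) = (44.03, -39.00). Then |UV| = |V − U| = 58.82.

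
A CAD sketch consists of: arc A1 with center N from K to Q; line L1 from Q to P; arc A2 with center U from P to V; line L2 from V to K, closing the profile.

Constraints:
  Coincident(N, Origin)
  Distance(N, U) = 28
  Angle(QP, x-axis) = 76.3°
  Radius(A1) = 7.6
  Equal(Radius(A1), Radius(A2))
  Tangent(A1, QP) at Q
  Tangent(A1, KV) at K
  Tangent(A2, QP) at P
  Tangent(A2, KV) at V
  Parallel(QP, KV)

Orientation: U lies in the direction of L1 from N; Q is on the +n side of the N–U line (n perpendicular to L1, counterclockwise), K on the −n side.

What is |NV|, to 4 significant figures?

29.01

Tangency of A1 to both parallel lines with radius 7.6 puts Q and K at N ± 7.6·n: Q = (-7.384, 1.800), K = (7.384, -1.800). Equal radii place P and V the same way about U: P = U + 7.6·n = (-0.7523, 29.00), V = U − 7.6·n = (14.02, 25.40). Then |NV| = |V − N| = 29.01.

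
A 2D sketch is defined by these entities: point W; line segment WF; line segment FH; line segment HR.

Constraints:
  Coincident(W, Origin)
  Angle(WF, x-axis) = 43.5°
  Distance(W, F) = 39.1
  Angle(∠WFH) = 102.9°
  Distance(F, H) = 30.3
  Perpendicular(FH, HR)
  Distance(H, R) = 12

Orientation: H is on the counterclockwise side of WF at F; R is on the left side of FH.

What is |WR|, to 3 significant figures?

47.0

W is at the origin; WF runs at 43.5° with length 39.1, so F = 39.1·(cos 43.5°, sin 43.5°) = (28.4, 26.9). ∠WFH = 102.9°, so FH runs at 43.5° + (180° − 102.9°) = 121° from the x-axis; with |FH| = 30.3, H = F + 30.3·(cos 121°, sin 121°) = (12.9, 53.0). FH ⟂ HR; with |HR| = 12.0 on the left of FH, R = H + 12.0·(-0.861, -0.509) = (2.61, 46.9). Then |WR| = |R − W| = 47.0.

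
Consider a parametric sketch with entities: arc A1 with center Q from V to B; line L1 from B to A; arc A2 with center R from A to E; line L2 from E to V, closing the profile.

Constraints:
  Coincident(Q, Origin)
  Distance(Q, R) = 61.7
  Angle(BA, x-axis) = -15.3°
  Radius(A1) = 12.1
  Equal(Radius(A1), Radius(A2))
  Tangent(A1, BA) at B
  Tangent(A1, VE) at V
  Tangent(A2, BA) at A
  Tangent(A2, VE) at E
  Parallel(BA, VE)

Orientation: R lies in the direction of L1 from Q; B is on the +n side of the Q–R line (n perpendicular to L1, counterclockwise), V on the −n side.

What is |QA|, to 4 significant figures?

62.88

Tangency of A1 to both parallel lines with radius 12.1 puts B and V at Q ± 12.1·n: B = (3.193, 11.67), V = (-3.193, -11.67). Equal radii place A and E the same way about R: A = R + 12.1·n = (62.71, -4.610), E = R − 12.1·n = (56.32, -27.95). Then |QA| = |A − Q| = 62.88.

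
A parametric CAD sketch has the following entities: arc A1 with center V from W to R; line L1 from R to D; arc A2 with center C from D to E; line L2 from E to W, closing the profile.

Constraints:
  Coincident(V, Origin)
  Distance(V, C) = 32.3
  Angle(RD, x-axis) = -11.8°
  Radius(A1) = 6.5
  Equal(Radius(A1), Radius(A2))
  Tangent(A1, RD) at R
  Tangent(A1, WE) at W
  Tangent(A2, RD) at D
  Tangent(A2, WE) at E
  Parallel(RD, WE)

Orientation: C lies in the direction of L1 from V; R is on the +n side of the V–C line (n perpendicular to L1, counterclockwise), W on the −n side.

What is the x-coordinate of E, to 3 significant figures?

30.3

The slot axis is L1's direction at -11.8°, so u = (cos -11.8°, sin -11.8°) = (0.979, -0.204) and n = (−sin -11.8°, cos -11.8°) = (0.204, 0.979). V is at the origin and C lies 32.3 along u from V, so C = 32.3·u = (31.6, -6.61). Tangency of A1 to both parallel lines with radius 6.5 puts R and W at V ± 6.5·n: R = (1.33, 6.36), W = (-1.33, -6.36). Equal radii place D and E the same way about C: D = C + 6.5·n = (32.9, -0.243), E = C − 6.5·n = (30.3, -13.0). So E.x = 30.3.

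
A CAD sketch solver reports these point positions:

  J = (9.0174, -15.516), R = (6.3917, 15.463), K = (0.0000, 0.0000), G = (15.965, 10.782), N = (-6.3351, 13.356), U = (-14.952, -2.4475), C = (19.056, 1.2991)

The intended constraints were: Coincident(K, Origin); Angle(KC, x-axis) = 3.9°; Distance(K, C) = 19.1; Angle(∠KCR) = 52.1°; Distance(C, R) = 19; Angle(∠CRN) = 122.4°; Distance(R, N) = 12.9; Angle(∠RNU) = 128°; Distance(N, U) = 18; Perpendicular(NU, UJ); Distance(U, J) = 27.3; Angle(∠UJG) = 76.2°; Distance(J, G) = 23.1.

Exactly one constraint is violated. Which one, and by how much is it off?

Distance(J, G) = 23.1 — off by 4.10.

K = (0.00, 0.00) ✓; KC at 3.900° ✓; |KC| = 19.10 ✓; ∠KCR = 52.10° ✓; |CR| = 19.00 ✓; ∠CRN = 122.4° ✓; |RN| = 12.90 ✓; ∠RNU = 128.0° ✓; |NU| = 18.00 ✓; ∠(NU, UJ) = 90.00° ✓; |UJ| = 27.30 ✓; ∠UJG = 76.20° ✓; |JG| = 27.20 ✗.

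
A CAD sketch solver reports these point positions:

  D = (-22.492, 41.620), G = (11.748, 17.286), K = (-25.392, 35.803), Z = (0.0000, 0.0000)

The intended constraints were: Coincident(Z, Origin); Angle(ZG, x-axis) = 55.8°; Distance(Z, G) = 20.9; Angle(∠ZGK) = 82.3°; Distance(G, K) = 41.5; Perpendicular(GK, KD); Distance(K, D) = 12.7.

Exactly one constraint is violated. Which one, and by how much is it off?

Distance(K, D) = 12.7 — off by 6.20.

Z = (0.00, 0.00) ✓; ZG at 55.80° ✓; |ZG| = 20.90 ✓; ∠ZGK = 82.30° ✓; |GK| = 41.50 ✓; ∠(GK, KD) = 90.00° ✓; |KD| = 6.500 ✗.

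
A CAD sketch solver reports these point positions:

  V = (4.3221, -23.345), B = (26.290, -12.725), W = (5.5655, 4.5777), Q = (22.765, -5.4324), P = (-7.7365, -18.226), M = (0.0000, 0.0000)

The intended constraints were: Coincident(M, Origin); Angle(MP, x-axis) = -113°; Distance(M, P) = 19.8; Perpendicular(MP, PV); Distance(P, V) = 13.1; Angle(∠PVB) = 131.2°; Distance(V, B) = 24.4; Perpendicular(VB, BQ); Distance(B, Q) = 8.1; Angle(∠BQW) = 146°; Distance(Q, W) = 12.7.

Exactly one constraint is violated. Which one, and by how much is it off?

Distance(Q, W) = 12.7 — off by 7.20.

M = (0.00, 0.00) ✓; MP at -113.0° ✓; |MP| = 19.80 ✓; ∠(MP, PV) = 90.00° ✓; |PV| = 13.10 ✓; ∠PVB = 131.2° ✓; |VB| = 24.40 ✓; ∠(VB, BQ) = 90.00° ✓; |BQ| = 8.100 ✓; ∠BQW = 146.0° ✓; |QW| = 19.90 ✗.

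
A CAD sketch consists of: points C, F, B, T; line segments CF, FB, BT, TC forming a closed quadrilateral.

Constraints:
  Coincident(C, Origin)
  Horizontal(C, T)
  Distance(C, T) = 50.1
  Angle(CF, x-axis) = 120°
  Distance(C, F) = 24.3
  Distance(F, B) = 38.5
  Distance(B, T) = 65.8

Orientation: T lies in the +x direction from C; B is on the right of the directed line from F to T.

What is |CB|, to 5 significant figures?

21.959

Checks: |FB| = 38.50 ✓; |BT| = 65.80 ✓.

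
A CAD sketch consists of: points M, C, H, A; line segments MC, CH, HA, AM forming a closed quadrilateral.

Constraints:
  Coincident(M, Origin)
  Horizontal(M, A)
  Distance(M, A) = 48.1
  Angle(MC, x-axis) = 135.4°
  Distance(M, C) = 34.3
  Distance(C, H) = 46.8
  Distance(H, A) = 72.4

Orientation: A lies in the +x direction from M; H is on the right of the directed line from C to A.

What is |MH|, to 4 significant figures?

30.62

Checks: M.y = 0.00, A.y = 0.00 ✓; |CH| = 46.80 ✓; |HA| = 72.40 ✓.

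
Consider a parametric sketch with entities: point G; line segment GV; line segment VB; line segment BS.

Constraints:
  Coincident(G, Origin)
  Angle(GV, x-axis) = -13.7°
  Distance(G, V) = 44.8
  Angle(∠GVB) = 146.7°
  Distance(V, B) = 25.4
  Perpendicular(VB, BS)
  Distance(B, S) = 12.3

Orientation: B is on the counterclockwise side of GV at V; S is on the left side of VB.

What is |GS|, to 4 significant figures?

64.04

G is at the origin; GV runs at -13.7° with length 44.8, so V = 44.8·(cos -13.7°, sin -13.7°) = (43.53, -10.61). ∠GVB = 146.7°, so VB runs at -13.7° + (180° − 146.7°) = 19.60° from the x-axis; with |VB| = 25.4, B = V + 25.4·(cos 19.60°, sin 19.60°) = (67.45, -2.090). VB ⟂ BS; with |BS| = 12.3 on the left of VB, S = B + 12.3·(-0.3355, 0.9421) = (63.33, 9.497). Then |GS| = |S − G| = 64.04.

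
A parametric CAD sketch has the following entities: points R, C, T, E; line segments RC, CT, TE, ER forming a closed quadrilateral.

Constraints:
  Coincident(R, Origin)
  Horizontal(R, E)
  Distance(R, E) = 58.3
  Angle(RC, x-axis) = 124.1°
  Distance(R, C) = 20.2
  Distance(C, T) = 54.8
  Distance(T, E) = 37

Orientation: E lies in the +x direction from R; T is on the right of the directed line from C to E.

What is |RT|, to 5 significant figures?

35.279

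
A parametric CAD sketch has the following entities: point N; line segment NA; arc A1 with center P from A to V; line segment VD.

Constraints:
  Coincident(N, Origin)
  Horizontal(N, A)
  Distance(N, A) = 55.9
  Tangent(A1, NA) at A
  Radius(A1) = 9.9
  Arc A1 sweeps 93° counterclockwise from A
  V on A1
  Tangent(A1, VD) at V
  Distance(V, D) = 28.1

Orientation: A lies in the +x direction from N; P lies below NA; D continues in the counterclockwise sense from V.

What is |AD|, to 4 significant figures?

39.39

N is at the origin; N and A share the same y with |NA| = 55.9 and A on the +x side, so A = (55.90, 0.000). Tangency of A1 to NA means the radius PA is perpendicular to NA, so P = A + (0, -9.9) = (55.90, -9.900). On A1, A sits at bearing 90° from P; a 93° counterclockwise sweep puts V at bearing 183°, so V = P + 9.9·(cos 183°, sin 183°) = (46.01, -10.42). A1 meets VD tangentially, so PV is at right angles to VD, so VD runs along (−sin 183°, cos 183°); with |VD| = 28.1, D = (47.48, -38.48). Then |AD| = |D − A| = 39.39.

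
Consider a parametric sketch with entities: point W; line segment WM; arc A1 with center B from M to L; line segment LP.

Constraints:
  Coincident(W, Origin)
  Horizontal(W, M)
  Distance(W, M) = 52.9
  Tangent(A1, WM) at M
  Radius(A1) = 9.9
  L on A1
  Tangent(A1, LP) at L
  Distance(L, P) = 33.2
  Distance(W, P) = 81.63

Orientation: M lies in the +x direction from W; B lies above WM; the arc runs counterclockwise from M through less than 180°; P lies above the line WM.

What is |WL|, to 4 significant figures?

62.81

Checks: |BL| = 9.900 ✓; ∠(BL, LP) = 90.00° ✓; |LP| = 33.20 ✓; |WP| = 81.63 ✓.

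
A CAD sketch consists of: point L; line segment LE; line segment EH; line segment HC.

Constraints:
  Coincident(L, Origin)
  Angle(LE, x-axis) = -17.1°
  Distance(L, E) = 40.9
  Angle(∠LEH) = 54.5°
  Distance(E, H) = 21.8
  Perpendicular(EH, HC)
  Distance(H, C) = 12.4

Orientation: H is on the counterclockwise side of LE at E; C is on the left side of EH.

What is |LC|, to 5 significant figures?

20.988

L is at the origin; LE runs at -17.1° with length 40.9, so E = 40.9·(cos -17.1°, sin -17.1°) = (39.092, -12.026). ∠LEH = 54.5°, so EH runs at -17.1° + (180° − 54.5°) = 108.40° from the x-axis; with |EH| = 21.8, H = E + 21.8·(cos 108.40°, sin 108.40°) = (32.211, 8.6592). EH is perpendicular to HC; with |HC| = 12.4 on the left of EH, C = H + 12.4·(-0.94888, -0.31565) = (20.445, 4.7452). Then |LC| = |C − L| = 20.988.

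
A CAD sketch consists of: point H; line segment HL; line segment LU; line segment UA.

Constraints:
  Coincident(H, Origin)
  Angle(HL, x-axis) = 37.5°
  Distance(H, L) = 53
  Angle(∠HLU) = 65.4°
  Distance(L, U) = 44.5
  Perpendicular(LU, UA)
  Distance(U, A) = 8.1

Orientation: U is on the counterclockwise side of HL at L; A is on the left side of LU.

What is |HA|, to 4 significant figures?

45.94

H is at the origin; HL runs at 37.5° with length 53.0, so L = 53.0·(cos 37.5°, sin 37.5°) = (42.05, 32.26). ∠HLU = 65.4°, so LU runs at 37.5° + (180° − 65.4°) = 152.1° from the x-axis; with |LU| = 44.5, U = L + 44.5·(cos 152.1°, sin 152.1°) = (2.720, 53.09). The perpendicularity gives UA at right angles to LU; with |UA| = 8.1 on the left of LU, A = U + 8.1·(-0.4679, -0.8838) = (-1.070, 45.93). Then |HA| = |A − H| = 45.94.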